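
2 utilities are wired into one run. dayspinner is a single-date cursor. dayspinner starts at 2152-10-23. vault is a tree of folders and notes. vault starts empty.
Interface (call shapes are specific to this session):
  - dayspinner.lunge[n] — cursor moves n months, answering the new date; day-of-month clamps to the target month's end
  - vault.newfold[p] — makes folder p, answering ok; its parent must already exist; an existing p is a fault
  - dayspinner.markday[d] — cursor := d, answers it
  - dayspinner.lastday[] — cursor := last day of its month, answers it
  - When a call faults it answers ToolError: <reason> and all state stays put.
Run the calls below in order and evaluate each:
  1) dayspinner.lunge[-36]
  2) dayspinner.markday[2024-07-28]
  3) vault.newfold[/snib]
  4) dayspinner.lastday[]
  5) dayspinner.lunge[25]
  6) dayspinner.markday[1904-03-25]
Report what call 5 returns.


Answer: 2026-08-31

Derivation:
→ dayspinner.lunge(n→-36)
← 2149-10-23
→ dayspinner.markday(d→2024-07-28)
← 2024-07-28
→ vault.newfold(p→/snib)
← ok
→ dayspinner.lastday()
← 2024-07-31
→ dayspinner.lunge(n→25)
← 2026-08-31
→ dayspinner.markday(d→1904-03-25)
← 1904-03-25


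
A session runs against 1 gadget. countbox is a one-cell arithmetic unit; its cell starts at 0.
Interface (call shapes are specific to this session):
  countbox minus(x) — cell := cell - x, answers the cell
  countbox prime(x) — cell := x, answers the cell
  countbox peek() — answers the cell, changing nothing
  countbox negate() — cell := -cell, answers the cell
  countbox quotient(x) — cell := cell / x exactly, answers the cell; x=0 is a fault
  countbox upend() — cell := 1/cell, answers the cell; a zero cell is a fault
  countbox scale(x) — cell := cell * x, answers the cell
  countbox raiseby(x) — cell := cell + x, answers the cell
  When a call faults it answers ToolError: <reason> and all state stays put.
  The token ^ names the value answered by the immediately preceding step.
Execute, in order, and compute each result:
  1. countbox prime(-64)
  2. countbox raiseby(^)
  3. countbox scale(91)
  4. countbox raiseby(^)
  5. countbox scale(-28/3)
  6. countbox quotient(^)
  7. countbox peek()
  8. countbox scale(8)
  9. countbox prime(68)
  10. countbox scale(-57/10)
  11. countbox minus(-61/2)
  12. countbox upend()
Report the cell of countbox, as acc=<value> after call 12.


I call countbox prime passing x→-64, → -64.
I try countbox raiseby passing x→^, which returns -128.
I use countbox scale passing x→91, and see -11648.
I invoke countbox raiseby passing x→^, yielding -23296.
Now I run countbox scale passing x→-28/3, giving 652288/3.
Invoking countbox quotient passing x→^: 1.
Using countbox peek(), → 1.
Invoking countbox scale passing x→8: 8.
Using countbox prime passing x→68, — result: 68.
Invoking countbox scale passing x→-57/10, yielding -1938/5.
I invoke countbox minus passing x→-61/2, — result: -3571/10.
Next I call countbox upend, yielding -10/3571.

Answer: acc=-10/3571


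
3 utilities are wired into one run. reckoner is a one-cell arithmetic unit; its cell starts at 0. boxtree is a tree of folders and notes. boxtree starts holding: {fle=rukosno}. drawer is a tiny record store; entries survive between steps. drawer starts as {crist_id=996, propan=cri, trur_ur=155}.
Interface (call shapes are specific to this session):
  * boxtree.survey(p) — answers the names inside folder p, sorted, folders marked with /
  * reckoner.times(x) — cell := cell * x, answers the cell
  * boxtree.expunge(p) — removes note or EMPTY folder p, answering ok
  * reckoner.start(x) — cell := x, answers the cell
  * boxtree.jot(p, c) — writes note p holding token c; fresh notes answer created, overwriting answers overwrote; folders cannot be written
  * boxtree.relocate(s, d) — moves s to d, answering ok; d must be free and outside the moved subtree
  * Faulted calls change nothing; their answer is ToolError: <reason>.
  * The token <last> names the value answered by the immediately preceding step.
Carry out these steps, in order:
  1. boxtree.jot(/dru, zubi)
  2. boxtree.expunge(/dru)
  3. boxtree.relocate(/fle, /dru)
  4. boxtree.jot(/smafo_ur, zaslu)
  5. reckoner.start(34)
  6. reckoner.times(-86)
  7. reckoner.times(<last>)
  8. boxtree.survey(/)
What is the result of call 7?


Answer: 8549776

Derivation:
# 1. boxtree.jot(p='/dru', c='zubi') -> created
# 2. boxtree.expunge(p='/dru') -> ok
# 3. boxtree.relocate(s='/fle', d='/dru') -> ok
# 4. boxtree.jot(p='/smafo_ur', c='zaslu') -> created
# 5. reckoner.start(x='34') -> 34
# 6. reckoner.times(x='-86') -> -2924
# 7. reckoner.times(x='<last>') -> 8549776
# 8. boxtree.survey(p='/') -> [dru, smafo_ur]


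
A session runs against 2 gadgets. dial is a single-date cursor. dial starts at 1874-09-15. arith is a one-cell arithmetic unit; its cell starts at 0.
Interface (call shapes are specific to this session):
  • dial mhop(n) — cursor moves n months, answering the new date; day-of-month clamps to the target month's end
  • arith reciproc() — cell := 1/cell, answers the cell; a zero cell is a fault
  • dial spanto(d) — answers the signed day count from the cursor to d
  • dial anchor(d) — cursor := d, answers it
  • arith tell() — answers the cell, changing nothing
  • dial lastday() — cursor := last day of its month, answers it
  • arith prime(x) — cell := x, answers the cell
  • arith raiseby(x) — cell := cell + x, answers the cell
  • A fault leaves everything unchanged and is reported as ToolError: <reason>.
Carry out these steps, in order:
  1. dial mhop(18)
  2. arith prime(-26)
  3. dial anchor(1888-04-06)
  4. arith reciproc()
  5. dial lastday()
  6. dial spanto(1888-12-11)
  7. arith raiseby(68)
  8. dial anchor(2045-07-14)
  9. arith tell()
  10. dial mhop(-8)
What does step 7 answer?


Invoking dial mhop using n='18', which returns 1876-03-15.
I run arith prime using x='-26', yielding -26.
I use dial anchor using d='1888-04-06', → 1888-04-06.
Using arith reciproc, and observe -1/26.
Using dial lastday, → 1888-04-30.
Using dial spanto using d='1888-12-11', — result: 225.
I invoke arith raiseby using x='68', and get 1767/26.
I run dial anchor using d='2045-07-14', and observe 2045-07-14.
I try arith tell, yielding 1767/26.
I run dial mhop using n='-8', giving 2044-11-14.

Answer: 1767/26


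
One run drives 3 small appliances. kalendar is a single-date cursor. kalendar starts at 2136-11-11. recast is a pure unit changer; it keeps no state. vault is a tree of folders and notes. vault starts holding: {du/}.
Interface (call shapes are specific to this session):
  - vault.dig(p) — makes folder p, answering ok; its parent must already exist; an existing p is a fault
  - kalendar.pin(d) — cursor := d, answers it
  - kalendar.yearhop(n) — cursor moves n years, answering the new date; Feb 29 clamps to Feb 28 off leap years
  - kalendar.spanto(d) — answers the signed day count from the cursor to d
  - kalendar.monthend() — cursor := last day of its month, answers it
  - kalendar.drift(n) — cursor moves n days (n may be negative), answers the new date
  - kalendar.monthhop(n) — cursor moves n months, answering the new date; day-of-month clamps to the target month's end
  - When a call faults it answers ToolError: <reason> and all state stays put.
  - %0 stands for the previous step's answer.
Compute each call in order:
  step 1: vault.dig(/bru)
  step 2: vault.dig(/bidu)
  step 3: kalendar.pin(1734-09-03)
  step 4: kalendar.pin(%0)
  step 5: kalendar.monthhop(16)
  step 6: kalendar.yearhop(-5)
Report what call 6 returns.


I run dig(/bru), and get ok.
Using dig(/bidu), → ok.
Next I call pin(1734-09-03): 1734-09-03.
Calling pin(%0), — result: 1734-09-03.
Now I run monthhop(16), which returns 1736-01-03.
I try yearhop(-5), → 1731-01-03.

Answer: 1731-01-03


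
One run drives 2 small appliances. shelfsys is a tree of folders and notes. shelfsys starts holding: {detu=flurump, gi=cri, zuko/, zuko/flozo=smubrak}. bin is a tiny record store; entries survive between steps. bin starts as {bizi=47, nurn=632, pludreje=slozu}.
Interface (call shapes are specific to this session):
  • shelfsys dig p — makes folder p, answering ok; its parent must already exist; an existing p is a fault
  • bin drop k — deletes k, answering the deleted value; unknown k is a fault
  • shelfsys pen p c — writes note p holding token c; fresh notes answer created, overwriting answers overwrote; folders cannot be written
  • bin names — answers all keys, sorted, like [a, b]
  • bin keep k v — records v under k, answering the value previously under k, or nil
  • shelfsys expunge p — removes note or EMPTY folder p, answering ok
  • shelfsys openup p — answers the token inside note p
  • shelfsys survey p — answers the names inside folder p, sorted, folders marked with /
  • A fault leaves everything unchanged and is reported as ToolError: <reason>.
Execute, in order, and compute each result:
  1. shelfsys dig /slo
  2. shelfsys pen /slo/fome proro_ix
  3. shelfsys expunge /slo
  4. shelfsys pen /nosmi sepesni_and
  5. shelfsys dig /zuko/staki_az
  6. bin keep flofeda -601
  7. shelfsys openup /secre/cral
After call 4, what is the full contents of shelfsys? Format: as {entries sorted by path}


% 1. shelfsys dig(/slo) ~> ok
% 2. shelfsys pen(/slo/fome, proro_ix) ~> created
% 3. shelfsys expunge(/slo) ~> ToolError: not empty
% 4. shelfsys pen(/nosmi, sepesni_and) ~> created
% 5. shelfsys dig(/zuko/staki_az) ~> ok
% 6. bin keep(flofeda, -601) ~> nil
% 7. shelfsys openup(/secre/cral) ~> ToolError: not found

Answer: {detu=flurump, gi=cri, nosmi=sepesni_and, slo/, slo/fome=proro_ix, zuko/, zuko/flozo=smubrak}


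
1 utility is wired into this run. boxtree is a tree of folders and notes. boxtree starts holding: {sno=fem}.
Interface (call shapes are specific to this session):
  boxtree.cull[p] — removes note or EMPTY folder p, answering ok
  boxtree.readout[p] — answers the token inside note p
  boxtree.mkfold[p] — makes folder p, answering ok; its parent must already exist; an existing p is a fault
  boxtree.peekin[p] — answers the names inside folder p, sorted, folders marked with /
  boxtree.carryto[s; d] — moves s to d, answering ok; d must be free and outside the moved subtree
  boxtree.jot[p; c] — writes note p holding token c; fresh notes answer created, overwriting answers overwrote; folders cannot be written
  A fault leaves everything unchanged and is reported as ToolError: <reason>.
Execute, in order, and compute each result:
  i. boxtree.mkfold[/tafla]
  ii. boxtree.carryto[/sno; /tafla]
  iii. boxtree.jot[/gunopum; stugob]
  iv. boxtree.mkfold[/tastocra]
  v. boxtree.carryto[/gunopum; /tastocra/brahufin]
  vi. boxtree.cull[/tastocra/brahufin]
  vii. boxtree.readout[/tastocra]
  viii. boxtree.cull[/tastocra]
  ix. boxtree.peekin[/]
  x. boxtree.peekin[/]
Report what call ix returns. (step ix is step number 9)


I invoke mkfold on p: /tafla, giving ok.
Then carryto on s: /sno, d: /tafla, — result: ToolError: exists.
Using jot on p: /gunopum, c: stugob, and get created.
Now I run mkfold on p: /tastocra, yielding ok.
Next I call carryto on s: /gunopum, d: /tastocra/brahufin, — result: ok.
I run cull on p: /tastocra/brahufin, and observe ok.
Invoking readout on p: /tastocra, and observe ToolError: is a directory.
I run cull on p: /tastocra, which returns ok.
Then peekin on p: /, which returns [sno, tafla/].
Next I call peekin on p: /, and see [sno, tafla/].

Answer: [sno, tafla/]


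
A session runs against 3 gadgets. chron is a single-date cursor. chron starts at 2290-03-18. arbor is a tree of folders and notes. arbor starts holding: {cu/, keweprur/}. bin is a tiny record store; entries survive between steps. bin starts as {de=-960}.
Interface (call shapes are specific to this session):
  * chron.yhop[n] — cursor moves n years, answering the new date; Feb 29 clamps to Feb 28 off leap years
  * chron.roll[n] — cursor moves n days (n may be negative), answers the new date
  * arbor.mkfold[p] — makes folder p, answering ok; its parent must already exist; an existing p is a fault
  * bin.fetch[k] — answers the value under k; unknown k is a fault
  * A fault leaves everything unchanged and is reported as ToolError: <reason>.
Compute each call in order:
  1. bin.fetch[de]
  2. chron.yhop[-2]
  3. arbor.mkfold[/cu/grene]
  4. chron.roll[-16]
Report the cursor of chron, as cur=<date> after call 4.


Answer: cur=2288-03-02

Derivation:
[in] bin.fetch k='de'
:: -960
[in] chron.yhop n='-2'
:: 2288-03-18
[in] arbor.mkfold p='/cu/grene'
:: ok
[in] chron.roll n='-16'
:: 2288-03-02


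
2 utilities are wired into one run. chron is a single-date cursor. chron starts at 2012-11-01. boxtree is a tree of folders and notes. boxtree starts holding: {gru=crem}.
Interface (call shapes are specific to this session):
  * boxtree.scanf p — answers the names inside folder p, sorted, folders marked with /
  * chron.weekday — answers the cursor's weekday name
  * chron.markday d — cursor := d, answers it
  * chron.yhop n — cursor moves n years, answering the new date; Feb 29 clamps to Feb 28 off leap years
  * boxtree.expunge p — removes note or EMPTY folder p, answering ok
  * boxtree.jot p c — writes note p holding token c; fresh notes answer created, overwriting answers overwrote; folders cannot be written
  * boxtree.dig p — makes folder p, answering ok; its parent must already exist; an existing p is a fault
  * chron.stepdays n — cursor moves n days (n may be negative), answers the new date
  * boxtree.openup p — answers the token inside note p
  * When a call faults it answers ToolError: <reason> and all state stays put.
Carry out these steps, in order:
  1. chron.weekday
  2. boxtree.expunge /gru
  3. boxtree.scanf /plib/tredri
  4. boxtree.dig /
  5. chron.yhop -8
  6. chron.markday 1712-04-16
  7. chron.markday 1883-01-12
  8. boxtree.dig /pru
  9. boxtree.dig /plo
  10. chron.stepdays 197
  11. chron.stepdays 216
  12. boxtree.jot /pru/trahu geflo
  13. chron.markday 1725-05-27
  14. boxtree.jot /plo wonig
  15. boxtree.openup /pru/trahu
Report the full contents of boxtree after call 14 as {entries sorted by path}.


;; chron.weekday() ~> Thursday
;; boxtree.expunge(p='/gru') ~> ok
;; boxtree.scanf(p='/plib/tredri') ~> ToolError: not found
;; boxtree.dig(p='/') ~> ToolError: exists
;; chron.yhop(n='-8') ~> 2004-11-01
;; chron.markday(d='1712-04-16') ~> 1712-04-16
;; chron.markday(d='1883-01-12') ~> 1883-01-12
;; boxtree.dig(p='/pru') ~> ok
;; boxtree.dig(p='/plo') ~> ok
;; chron.stepdays(n='197') ~> 1883-07-28
;; chron.stepdays(n='216') ~> 1884-02-29
;; boxtree.jot(p='/pru/trahu', c='geflo') ~> created
;; chron.markday(d='1725-05-27') ~> 1725-05-27
;; boxtree.jot(p='/plo', c='wonig') ~> ToolError: is a directory
;; boxtree.openup(p='/pru/trahu') ~> geflo

Answer: {plo/, pru/, pru/trahu=geflo}


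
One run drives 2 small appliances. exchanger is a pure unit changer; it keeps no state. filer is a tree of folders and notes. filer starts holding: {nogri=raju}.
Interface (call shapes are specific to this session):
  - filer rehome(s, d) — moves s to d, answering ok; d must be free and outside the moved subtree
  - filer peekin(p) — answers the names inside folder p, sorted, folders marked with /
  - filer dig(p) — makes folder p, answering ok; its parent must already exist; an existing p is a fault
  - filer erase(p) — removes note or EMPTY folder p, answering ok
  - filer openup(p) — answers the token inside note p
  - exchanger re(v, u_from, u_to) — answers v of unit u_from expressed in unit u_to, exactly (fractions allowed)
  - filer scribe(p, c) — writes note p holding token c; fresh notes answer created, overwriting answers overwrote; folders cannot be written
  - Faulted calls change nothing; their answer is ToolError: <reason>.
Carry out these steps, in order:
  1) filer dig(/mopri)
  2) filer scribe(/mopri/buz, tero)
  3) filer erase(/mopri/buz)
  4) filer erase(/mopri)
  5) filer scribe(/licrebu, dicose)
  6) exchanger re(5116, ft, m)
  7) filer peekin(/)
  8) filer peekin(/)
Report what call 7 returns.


Answer: [licrebu, nogri]

Derivation:
Now I run filer dig with p='/mopri', giving ok.
I run filer scribe with p='/mopri/buz', c='tero', and observe created.
I call filer erase with p='/mopri/buz', — result: ok.
Then filer erase with p='/mopri', and see ok.
I try filer scribe with p='/licrebu', c='dicose', which returns created.
Now I run exchanger re with v='5116', u_from='ft', u_to='m', → 974598/625.
Using filer peekin with p='/', — result: [licrebu, nogri].
I try filer peekin with p='/': [licrebu, nogri].


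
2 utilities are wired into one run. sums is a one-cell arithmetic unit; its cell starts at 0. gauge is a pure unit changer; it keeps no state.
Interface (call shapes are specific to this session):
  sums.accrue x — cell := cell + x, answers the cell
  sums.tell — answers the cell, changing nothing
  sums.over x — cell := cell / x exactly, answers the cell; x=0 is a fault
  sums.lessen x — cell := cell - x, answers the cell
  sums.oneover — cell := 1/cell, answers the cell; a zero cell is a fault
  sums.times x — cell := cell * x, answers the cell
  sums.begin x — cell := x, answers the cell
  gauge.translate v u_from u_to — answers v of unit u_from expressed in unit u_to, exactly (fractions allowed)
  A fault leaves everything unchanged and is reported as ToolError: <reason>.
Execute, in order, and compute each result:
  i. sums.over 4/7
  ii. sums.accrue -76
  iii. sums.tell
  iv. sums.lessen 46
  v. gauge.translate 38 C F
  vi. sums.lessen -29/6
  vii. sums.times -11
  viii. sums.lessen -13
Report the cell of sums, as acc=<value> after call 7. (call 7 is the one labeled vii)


Answer: acc=7733/6

Derivation:
>> sums.over(4/7)
<< 0
>> sums.accrue(-76)
<< -76
>> sums.tell()
<< -76
>> sums.lessen(46)
<< -122
>> gauge.translate(38, C, F)
<< 502/5
>> sums.lessen(-29/6)
<< -703/6
>> sums.times(-11)
<< 7733/6
>> sums.lessen(-13)
<< 7811/6


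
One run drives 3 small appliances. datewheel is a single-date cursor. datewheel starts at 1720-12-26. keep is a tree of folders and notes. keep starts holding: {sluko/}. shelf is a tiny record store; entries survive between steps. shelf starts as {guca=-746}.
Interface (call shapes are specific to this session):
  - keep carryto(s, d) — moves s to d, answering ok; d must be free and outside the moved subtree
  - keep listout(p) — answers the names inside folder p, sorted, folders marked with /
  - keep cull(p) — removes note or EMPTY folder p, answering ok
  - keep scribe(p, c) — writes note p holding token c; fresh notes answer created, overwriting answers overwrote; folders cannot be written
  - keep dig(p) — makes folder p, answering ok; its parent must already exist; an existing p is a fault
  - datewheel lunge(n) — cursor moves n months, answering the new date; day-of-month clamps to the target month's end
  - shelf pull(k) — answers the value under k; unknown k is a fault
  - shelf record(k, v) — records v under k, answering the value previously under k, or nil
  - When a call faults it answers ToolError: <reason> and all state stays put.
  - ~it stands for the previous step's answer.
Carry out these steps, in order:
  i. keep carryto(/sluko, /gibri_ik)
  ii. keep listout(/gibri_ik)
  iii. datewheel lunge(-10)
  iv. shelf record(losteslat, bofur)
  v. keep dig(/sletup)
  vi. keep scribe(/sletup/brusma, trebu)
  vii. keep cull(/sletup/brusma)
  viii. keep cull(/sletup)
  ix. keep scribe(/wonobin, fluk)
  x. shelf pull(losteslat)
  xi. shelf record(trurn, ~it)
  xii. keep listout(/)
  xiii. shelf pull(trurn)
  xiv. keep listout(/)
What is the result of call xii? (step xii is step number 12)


Answer: [gibri_ik/, wonobin]

Derivation:
CALL keep carryto[s: /sluko; d: /gibri_ik]
RET  ok
CALL keep listout[p: /gibri_ik]
RET  []
CALL datewheel lunge[n: -10]
RET  1720-02-26
CALL shelf record[k: losteslat; v: bofur]
RET  nil
CALL keep dig[p: /sletup]
RET  ok
CALL keep scribe[p: /sletup/brusma; c: trebu]
RET  created
CALL keep cull[p: /sletup/brusma]
RET  ok
CALL keep cull[p: /sletup]
RET  ok
CALL keep scribe[p: /wonobin; c: fluk]
RET  created
CALL shelf pull[k: losteslat]
RET  bofur
CALL shelf record[k: trurn; v: ~it]
RET  nil
CALL keep listout[p: /]
RET  [gibri_ik/, wonobin]
CALL shelf pull[k: trurn]
RET  bofur
CALL keep listout[p: /]
RET  [gibri_ik/, wonobin]


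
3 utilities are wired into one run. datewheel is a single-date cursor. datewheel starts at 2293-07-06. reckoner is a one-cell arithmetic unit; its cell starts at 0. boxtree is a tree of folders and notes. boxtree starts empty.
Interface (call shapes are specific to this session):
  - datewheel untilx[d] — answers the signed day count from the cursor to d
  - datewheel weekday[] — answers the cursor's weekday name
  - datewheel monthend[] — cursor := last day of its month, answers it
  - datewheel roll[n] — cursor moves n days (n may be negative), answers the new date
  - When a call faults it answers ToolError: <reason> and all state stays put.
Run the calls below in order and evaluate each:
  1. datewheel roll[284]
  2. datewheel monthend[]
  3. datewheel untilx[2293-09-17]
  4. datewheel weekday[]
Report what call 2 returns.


==> datewheel roll(284)
<== 2294-04-16
==> datewheel monthend()
<== 2294-04-30
==> datewheel untilx(2293-09-17)
<== -225
==> datewheel weekday()
<== Monday

Answer: 2294-04-30


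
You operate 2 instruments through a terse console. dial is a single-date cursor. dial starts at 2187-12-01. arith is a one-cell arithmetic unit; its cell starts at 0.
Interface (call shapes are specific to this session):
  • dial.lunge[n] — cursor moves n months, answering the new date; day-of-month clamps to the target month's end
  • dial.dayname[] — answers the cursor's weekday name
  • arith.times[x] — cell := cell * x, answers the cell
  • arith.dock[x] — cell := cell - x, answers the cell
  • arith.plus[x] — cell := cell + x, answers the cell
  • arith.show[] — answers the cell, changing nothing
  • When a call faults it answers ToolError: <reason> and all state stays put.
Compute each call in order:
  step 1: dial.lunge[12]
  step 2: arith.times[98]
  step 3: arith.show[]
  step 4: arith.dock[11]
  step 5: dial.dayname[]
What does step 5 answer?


Answer: Monday

Derivation:
Then lunge using 12: 2188-12-01.
I run times using 98: 0.
Invoking show, and observe 0.
Next I call dock using 11, and get -11.
Next I call dayname, giving Monday.


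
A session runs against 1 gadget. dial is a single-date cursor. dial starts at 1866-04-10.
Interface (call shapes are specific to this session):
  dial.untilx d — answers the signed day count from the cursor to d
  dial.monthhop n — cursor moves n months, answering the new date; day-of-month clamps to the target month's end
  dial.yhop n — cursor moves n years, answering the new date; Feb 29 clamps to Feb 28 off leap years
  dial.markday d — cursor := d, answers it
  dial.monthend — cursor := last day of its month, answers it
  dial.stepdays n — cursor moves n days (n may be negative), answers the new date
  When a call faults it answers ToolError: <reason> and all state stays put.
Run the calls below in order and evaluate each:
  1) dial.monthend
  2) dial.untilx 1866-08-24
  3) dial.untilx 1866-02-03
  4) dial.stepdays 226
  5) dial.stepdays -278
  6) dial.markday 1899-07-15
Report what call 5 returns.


Now I run dial.monthend(), and observe 1866-04-30.
I use dial.untilx using d='1866-08-24', which returns 116.
I run dial.untilx using d='1866-02-03': -86.
I invoke dial.stepdays using n='226', which returns 1866-12-12.
Invoking dial.stepdays using n='-278', which returns 1866-03-09.
I invoke dial.markday using d='1899-07-15': 1899-07-15.

Answer: 1866-03-09


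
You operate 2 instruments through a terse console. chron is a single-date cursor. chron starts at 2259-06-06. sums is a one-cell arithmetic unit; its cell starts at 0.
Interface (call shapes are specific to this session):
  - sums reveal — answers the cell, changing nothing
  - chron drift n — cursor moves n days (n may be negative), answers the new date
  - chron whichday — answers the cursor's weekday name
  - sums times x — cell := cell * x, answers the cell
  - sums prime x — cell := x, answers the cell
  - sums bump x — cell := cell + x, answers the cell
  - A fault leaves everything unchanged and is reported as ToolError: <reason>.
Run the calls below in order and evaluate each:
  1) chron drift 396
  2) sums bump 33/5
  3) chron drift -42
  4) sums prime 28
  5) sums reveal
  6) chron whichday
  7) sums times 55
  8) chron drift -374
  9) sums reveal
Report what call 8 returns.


·→ chron drift(n→396)
·← 2260-07-06
·→ sums bump(x→33/5)
·← 33/5
·→ chron drift(n→-42)
·← 2260-05-25
·→ sums prime(x→28)
·← 28
·→ sums reveal()
·← 28
·→ chron whichday()
·← Friday
·→ sums times(x→55)
·← 1540
·→ chron drift(n→-374)
·← 2259-05-17
·→ sums reveal()
·← 1540

Answer: 2259-05-17


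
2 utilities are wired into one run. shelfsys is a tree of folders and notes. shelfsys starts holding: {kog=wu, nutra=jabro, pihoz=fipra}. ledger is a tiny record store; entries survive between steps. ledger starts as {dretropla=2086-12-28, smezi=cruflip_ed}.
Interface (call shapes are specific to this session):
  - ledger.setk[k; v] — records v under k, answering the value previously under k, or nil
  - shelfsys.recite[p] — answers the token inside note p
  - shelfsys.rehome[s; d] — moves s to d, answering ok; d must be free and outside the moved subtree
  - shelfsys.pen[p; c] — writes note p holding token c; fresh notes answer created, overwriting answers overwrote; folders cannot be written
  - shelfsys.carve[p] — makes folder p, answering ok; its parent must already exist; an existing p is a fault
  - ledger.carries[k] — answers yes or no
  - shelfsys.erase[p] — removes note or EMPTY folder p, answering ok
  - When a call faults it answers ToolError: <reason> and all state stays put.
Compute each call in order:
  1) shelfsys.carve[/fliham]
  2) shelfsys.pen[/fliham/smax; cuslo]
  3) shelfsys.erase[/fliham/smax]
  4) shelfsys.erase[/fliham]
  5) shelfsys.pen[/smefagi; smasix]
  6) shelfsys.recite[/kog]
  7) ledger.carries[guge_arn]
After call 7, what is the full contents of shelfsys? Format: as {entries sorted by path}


Answer: {kog=wu, nutra=jabro, pihoz=fipra, smefagi=smasix}

Derivation:
Using shelfsys.carve on p=/fliham, giving ok.
I try shelfsys.pen on p=/fliham/smax, c=cuslo, → created.
Next I call shelfsys.erase on p=/fliham/smax, — result: ok.
Calling shelfsys.erase on p=/fliham, and get ok.
Invoking shelfsys.pen on p=/smefagi, c=smasix, which returns created.
Then shelfsys.recite on p=/kog, → wu.
Calling ledger.carries on k=guge_arn: no.


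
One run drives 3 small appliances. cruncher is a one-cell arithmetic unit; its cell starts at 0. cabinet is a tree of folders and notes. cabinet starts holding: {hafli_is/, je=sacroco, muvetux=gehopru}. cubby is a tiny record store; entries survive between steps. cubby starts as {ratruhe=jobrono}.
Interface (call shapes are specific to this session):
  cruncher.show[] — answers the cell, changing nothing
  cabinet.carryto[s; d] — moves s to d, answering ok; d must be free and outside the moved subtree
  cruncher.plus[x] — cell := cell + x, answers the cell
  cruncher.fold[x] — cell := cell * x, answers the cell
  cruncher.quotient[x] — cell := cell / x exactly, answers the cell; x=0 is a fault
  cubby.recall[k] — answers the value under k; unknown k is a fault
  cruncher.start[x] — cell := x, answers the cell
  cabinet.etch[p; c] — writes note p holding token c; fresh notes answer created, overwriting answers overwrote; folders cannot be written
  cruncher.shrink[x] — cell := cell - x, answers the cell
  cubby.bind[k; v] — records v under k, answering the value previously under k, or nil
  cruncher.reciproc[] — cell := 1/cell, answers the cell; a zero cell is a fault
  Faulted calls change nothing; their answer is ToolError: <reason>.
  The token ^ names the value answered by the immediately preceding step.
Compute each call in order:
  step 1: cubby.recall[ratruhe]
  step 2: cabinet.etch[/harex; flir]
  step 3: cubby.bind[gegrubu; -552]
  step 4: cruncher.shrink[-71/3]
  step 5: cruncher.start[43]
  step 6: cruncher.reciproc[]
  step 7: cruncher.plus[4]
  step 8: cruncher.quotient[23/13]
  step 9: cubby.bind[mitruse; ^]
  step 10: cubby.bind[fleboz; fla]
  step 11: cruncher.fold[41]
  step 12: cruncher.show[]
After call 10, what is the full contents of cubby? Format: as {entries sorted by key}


I invoke cubby.recall on k: ratruhe, → jobrono.
Invoking cabinet.etch on p: /harex, c: flir, giving created.
Then cubby.bind on k: gegrubu, v: -552, and get nil.
Using cruncher.shrink on x: -71/3, — result: 71/3.
I call cruncher.start on x: 43, and get 43.
I call cruncher.reciproc, and see 1/43.
Next I call cruncher.plus on x: 4, and observe 173/43.
I invoke cruncher.quotient on x: 23/13, and observe 2249/989.
Now I run cubby.bind on k: mitruse, v: ^, and get nil.
I invoke cubby.bind on k: fleboz, v: fla, → nil.
Now I run cruncher.fold on x: 41, → 92209/989.
I try cruncher.show(): 92209/989.

Answer: {fleboz=fla, gegrubu=-552, mitruse=2249/989, ratruhe=jobrono}


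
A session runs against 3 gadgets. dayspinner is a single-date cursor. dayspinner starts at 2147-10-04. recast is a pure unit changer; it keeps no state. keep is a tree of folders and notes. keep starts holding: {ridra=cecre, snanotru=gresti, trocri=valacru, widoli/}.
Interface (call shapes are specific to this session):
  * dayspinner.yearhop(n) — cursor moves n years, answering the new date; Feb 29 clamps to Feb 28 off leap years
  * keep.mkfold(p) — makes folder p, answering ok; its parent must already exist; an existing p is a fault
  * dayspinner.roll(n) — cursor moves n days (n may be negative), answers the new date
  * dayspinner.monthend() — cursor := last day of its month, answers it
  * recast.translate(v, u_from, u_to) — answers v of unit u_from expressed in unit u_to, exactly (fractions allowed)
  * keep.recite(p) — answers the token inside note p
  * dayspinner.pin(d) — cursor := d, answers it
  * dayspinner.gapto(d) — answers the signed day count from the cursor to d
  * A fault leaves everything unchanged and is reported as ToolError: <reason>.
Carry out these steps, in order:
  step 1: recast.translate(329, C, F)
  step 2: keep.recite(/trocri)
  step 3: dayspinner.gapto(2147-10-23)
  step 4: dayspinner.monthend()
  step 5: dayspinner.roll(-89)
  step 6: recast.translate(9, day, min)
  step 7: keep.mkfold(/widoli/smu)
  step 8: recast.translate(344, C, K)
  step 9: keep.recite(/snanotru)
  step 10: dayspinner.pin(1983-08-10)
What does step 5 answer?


Answer: 2147-08-03

Derivation:
-> recast.translate(v=329, u_from=C, u_to=F)
<- 3121/5
-> keep.recite(p=/trocri)
<- valacru
-> dayspinner.gapto(d=2147-10-23)
<- 19
-> dayspinner.monthend()
<- 2147-10-31
-> dayspinner.roll(n=-89)
<- 2147-08-03
-> recast.translate(v=9, u_from=day, u_to=min)
<- 12960
-> keep.mkfold(p=/widoli/smu)
<- ok
-> recast.translate(v=344, u_from=C, u_to=K)
<- 12343/20
-> keep.recite(p=/snanotru)
<- gresti
-> dayspinner.pin(d=1983-08-10)
<- 1983-08-10


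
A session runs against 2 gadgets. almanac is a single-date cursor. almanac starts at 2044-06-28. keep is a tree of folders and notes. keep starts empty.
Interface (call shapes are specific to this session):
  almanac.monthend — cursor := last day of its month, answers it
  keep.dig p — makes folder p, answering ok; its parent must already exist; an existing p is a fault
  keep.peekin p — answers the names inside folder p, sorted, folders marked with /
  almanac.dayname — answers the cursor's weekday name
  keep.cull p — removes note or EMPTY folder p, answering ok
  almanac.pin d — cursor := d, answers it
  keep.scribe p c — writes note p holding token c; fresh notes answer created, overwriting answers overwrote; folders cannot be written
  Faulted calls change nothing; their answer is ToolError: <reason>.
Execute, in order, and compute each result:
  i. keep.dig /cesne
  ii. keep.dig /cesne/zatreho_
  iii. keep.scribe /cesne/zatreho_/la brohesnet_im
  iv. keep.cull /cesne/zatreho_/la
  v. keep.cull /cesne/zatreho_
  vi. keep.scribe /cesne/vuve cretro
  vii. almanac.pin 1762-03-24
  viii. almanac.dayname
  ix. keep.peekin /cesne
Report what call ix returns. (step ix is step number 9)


> dig /cesne
= ok
> dig /cesne/zatreho_
= ok
> scribe /cesne/zatreho_/la brohesnet_im
= created
> cull /cesne/zatreho_/la
= ok
> cull /cesne/zatreho_
= ok
> scribe /cesne/vuve cretro
= created
> pin 1762-03-24
= 1762-03-24
> dayname
= Wednesday
> peekin /cesne
= [vuve]

Answer: [vuve]


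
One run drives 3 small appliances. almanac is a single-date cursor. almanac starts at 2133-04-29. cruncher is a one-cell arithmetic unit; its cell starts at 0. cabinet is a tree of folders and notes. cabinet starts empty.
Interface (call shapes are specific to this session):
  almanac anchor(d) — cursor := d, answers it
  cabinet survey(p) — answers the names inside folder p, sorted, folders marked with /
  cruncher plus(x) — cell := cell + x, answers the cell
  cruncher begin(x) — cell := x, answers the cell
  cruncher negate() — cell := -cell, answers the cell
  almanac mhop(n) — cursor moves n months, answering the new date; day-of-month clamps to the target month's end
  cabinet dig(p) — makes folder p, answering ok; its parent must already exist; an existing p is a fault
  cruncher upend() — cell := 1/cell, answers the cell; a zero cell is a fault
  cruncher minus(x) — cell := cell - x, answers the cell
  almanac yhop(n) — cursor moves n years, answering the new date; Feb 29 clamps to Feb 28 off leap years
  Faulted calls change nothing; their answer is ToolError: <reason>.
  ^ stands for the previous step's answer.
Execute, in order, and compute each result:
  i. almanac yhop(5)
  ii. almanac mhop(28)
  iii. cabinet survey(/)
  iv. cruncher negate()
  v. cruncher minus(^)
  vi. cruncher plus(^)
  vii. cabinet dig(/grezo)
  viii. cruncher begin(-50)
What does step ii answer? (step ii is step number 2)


Answer: 2140-08-29

Derivation:
>>> almanac yhop n='5'
:: 2138-04-29
>>> almanac mhop n='28'
:: 2140-08-29
>>> cabinet survey p='/'
:: []
>>> cruncher negate
:: 0
>>> cruncher minus x='^'
:: 0
>>> cruncher plus x='^'
:: 0
>>> cabinet dig p='/grezo'
:: ok
>>> cruncher begin x='-50'
:: -50


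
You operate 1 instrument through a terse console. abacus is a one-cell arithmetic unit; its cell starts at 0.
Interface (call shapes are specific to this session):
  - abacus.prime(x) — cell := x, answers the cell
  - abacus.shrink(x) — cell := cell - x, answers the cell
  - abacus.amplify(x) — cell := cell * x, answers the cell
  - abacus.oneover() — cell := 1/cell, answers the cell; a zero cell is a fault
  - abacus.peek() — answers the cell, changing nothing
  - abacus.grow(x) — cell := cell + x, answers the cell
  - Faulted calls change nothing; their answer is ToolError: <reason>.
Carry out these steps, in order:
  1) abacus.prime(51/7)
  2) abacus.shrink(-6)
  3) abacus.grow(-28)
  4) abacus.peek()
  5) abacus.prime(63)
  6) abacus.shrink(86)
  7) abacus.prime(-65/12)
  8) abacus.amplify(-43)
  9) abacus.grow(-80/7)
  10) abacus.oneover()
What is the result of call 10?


Answer: 84/18605

Derivation:
-- abacus.prime(x: 51/7) : 51/7
-- abacus.shrink(x: -6) : 93/7
-- abacus.grow(x: -28) : -103/7
-- abacus.peek() : -103/7
-- abacus.prime(x: 63) : 63
-- abacus.shrink(x: 86) : -23
-- abacus.prime(x: -65/12) : -65/12
-- abacus.amplify(x: -43) : 2795/12
-- abacus.grow(x: -80/7) : 18605/84
-- abacus.oneover() : 84/18605


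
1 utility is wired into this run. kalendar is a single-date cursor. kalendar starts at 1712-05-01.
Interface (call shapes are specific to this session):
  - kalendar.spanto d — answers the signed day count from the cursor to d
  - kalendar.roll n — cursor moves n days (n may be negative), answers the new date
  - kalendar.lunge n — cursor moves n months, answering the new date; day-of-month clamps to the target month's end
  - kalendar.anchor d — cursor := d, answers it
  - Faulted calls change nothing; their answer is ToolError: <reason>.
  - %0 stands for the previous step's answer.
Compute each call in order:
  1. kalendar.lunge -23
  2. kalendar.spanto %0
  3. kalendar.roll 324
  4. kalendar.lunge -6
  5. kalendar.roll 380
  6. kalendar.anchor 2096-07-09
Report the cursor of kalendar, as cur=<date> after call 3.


Answer: cur=1711-04-21

Derivation:
> lunge n='-23'
:: 1710-06-01
> spanto d='%0'
:: 0
> roll n='324'
:: 1711-04-21
> lunge n='-6'
:: 1710-10-21
> roll n='380'
:: 1711-11-05
> anchor d='2096-07-09'
:: 2096-07-09


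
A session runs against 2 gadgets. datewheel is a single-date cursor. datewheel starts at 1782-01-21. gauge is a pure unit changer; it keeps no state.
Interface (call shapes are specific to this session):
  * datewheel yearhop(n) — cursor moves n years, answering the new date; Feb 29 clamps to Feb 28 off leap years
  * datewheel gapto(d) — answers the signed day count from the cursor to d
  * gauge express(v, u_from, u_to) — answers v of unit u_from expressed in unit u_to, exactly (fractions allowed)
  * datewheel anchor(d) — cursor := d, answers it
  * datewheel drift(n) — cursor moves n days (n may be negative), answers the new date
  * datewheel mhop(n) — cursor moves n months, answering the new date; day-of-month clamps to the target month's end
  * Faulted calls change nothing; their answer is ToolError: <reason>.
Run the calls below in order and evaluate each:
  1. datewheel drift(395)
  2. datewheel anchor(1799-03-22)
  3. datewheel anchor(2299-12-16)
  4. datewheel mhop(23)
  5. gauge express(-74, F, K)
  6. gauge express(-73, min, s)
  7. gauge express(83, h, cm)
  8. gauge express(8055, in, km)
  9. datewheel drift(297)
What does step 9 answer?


Answer: 2302-09-09

Derivation:
Do: datewheel drift[n='395']
See: 1783-02-20
Do: datewheel anchor[d='1799-03-22']
See: 1799-03-22
Do: datewheel anchor[d='2299-12-16']
See: 2299-12-16
Do: datewheel mhop[n='23']
See: 2301-11-16
Do: gauge express[v='-74'; u_from='F'; u_to='K']
See: 38567/180
Do: gauge express[v='-73'; u_from='min'; u_to='s']
See: -4380
Do: gauge express[v='83'; u_from='h'; u_to='cm']
See: ToolError: incompatible units
Do: gauge express[v='8055'; u_from='in'; u_to='km']
See: 204597/1000000
Do: datewheel drift[n='297']
See: 2302-09-09


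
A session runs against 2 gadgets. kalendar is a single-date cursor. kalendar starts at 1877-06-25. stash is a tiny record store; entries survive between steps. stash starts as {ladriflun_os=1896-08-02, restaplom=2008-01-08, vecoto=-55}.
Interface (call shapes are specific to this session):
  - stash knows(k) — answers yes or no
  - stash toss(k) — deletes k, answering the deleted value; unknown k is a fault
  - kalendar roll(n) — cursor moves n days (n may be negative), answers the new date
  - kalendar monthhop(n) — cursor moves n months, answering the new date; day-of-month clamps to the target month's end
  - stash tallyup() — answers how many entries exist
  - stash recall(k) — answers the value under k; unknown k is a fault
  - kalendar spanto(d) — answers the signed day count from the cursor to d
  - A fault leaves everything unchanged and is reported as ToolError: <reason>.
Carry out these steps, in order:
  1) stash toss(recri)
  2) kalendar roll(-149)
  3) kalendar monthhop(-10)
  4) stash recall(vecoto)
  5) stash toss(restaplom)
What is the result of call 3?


Answer: 1876-03-27

Derivation:
% stash toss(k→recri) => ToolError: no such key recri
% kalendar roll(n→-149) => 1877-01-27
% kalendar monthhop(n→-10) => 1876-03-27
% stash recall(k→vecoto) => -55
% stash toss(k→restaplom) => 2008-01-08


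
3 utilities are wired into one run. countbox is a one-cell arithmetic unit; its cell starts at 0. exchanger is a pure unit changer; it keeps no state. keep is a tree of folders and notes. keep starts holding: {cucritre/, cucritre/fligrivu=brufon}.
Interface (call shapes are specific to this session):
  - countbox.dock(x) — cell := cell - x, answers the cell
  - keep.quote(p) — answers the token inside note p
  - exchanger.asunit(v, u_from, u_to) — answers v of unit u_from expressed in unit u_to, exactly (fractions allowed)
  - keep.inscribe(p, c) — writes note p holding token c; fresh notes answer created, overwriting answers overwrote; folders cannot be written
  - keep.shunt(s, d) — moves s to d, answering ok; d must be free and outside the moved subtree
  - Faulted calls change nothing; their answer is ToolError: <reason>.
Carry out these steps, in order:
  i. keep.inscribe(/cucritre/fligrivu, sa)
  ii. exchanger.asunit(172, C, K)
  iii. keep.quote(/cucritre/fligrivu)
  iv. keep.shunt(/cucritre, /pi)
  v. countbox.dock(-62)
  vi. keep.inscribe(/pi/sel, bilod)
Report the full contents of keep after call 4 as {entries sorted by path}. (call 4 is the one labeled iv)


Answer: {pi/, pi/fligrivu=sa}

Derivation:
·→ inscribe(p='/cucritre/fligrivu', c='sa')
·← overwrote
·→ asunit(v='172', u_from='C', u_to='K')
·← 8903/20
·→ quote(p='/cucritre/fligrivu')
·← sa
·→ shunt(s='/cucritre', d='/pi')
·← ok
·→ dock(x='-62')
·← 62
·→ inscribe(p='/pi/sel', c='bilod')
·← created
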